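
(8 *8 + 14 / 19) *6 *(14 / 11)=103320 / 209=494.35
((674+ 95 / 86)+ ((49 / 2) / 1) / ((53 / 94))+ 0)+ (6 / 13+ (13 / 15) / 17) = 10864982317 / 15109770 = 719.07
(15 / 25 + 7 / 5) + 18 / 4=13 / 2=6.50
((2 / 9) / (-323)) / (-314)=1 / 456399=0.00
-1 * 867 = -867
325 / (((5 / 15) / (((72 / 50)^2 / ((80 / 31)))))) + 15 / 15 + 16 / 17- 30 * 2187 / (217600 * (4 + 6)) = 785.34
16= 16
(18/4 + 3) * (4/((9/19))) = 190/3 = 63.33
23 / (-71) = -23 / 71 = -0.32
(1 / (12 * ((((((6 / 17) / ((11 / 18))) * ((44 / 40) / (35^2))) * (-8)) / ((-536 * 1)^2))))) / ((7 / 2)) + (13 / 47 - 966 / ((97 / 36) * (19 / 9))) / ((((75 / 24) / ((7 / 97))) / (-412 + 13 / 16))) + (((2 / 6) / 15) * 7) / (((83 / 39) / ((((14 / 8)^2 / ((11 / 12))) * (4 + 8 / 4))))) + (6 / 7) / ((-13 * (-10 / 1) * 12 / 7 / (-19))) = -1330518716670984855199 / 807781822719300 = -1647126.34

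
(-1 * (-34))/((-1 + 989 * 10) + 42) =34/9931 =0.00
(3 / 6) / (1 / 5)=5 / 2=2.50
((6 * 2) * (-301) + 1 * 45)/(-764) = 3567/764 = 4.67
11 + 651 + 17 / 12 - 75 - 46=6509 / 12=542.42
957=957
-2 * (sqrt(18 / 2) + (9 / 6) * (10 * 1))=-36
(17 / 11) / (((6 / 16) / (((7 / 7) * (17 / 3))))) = 2312 / 99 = 23.35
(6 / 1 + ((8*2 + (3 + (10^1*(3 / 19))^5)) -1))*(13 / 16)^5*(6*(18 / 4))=104918683469067 / 324547248128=323.28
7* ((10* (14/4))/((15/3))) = 49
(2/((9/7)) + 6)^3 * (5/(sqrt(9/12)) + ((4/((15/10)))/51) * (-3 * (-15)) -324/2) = -50198144/729 + 3144320 * sqrt(3)/2187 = -66368.68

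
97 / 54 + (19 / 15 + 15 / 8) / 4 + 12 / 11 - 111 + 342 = 234.67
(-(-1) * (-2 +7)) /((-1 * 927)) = -5 /927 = -0.01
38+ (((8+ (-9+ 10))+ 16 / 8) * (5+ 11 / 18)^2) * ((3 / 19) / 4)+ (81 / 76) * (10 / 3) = 453275 / 8208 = 55.22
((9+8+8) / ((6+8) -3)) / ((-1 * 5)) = -5 / 11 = -0.45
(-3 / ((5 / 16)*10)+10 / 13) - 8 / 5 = -582 / 325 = -1.79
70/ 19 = 3.68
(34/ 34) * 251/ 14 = 251/ 14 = 17.93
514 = 514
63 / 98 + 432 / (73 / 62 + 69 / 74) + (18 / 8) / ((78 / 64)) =22819497 / 110110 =207.24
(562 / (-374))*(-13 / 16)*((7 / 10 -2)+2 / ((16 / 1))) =-171691 / 119680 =-1.43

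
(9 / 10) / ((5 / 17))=153 / 50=3.06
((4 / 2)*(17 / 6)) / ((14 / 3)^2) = 51 / 196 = 0.26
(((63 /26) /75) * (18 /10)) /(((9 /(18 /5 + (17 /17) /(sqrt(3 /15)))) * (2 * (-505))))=-189 /8206250-21 * sqrt(5) /3282500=-0.00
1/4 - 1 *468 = -1871/4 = -467.75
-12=-12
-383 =-383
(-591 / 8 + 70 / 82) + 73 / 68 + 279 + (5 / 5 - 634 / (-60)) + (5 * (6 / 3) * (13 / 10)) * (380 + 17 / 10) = 86663065 / 16728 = 5180.72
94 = 94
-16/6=-8/3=-2.67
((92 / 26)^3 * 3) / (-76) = -73002 / 41743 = -1.75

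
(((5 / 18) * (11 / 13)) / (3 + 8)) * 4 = 10 / 117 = 0.09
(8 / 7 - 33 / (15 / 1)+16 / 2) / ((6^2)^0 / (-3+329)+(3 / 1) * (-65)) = -79218 / 2224915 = -0.04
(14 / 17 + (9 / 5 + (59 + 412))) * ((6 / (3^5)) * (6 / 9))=161032 / 20655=7.80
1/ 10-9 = -89/ 10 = -8.90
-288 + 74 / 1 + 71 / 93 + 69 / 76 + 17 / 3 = -1460687 / 7068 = -206.66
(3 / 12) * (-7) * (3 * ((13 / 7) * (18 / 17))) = -351 / 34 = -10.32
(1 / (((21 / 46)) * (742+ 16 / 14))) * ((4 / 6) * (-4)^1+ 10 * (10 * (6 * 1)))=41216 / 23409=1.76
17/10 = 1.70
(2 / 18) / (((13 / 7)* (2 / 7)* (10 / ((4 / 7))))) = 7 / 585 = 0.01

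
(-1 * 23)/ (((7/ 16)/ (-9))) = 3312/ 7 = 473.14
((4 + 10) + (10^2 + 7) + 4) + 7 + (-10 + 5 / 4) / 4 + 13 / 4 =133.06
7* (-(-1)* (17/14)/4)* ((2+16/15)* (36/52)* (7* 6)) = 24633/130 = 189.48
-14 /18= -7 /9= -0.78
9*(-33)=-297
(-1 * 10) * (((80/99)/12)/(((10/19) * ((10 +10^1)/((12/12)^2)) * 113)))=-19/33561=-0.00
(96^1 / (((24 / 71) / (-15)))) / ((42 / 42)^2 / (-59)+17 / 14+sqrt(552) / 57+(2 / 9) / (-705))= -50564072585709282600 / 12523355993839849+1482160682546964000 *sqrt(138) / 12523355993839849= -2647.26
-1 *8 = -8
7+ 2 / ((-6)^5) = 27215 / 3888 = 7.00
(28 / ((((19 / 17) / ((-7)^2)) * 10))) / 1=122.76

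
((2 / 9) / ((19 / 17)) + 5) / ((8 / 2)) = 889 / 684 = 1.30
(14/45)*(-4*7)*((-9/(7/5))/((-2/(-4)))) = 112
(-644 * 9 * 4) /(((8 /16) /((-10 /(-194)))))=-231840 /97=-2390.10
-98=-98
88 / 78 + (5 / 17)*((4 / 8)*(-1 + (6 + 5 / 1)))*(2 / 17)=14666 / 11271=1.30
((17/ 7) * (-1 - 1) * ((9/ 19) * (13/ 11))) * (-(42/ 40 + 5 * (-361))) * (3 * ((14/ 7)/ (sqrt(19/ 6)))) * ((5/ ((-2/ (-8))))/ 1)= -861133572 * sqrt(114)/ 27797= -330769.17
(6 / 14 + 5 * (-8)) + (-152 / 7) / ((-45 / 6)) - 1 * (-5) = -3326 / 105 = -31.68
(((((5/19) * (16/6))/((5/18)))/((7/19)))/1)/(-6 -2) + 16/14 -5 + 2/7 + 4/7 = -27/7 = -3.86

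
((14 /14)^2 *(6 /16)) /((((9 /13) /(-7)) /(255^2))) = -246553.12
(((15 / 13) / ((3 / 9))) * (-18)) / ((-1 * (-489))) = -270 / 2119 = -0.13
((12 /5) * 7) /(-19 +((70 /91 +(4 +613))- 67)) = 1092 /34565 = 0.03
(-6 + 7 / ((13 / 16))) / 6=17 / 39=0.44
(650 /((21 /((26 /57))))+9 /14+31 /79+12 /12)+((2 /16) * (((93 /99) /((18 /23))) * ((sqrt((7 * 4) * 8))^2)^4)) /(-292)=-589392946401799 /455604534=-1293650.31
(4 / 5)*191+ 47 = 999 / 5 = 199.80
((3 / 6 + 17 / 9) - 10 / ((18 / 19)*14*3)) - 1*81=-78.86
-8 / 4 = -2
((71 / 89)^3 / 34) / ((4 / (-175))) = -62634425 / 95875784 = -0.65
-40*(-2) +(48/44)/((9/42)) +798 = 9714/11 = 883.09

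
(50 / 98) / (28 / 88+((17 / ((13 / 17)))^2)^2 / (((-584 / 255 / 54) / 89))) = -0.00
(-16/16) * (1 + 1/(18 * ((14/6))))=-43/42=-1.02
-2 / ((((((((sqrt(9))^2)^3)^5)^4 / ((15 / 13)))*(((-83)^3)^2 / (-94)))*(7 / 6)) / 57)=35720 / 1980143884243652429267459144217604194940721393568071271129896830036377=0.00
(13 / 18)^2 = 169 / 324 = 0.52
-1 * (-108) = 108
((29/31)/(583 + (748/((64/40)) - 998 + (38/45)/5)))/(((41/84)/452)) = 495482400/30123971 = 16.45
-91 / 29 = -3.14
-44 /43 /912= -11 /9804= -0.00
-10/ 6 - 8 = -29/ 3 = -9.67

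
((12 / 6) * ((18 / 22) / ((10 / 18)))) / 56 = 81 / 1540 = 0.05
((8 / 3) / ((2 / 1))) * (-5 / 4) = -5 / 3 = -1.67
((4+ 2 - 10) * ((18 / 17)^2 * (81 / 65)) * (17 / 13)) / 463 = -104976 / 6650995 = -0.02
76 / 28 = 19 / 7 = 2.71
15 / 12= 5 / 4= 1.25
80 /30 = 8 /3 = 2.67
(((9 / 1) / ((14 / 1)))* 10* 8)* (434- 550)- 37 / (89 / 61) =-3732439 / 623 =-5991.07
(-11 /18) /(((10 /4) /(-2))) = 22 /45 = 0.49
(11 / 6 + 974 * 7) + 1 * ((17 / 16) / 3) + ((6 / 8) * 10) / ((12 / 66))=109783 / 16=6861.44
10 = 10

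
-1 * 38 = -38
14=14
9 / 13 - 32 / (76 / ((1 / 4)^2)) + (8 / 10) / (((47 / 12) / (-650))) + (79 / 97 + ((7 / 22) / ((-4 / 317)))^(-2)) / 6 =-2195117435079082 / 16634218605459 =-131.96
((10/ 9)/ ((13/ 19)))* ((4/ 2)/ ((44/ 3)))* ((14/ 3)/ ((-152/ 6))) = -35/ 858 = -0.04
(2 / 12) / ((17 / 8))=4 / 51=0.08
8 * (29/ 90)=116/ 45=2.58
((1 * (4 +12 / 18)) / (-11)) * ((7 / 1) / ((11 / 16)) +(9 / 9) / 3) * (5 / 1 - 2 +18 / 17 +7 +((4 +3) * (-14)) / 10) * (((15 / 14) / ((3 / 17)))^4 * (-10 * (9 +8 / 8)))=763058.87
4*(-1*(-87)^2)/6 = -5046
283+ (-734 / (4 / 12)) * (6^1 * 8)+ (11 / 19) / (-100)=-200284711 / 1900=-105413.01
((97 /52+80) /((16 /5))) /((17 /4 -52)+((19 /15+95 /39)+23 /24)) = -319275 /537752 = -0.59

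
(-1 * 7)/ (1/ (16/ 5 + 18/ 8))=-763/ 20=-38.15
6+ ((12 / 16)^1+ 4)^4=515.07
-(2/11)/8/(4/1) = -1/176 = -0.01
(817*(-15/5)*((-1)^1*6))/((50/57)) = 419121/25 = 16764.84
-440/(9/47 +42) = -20680/1983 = -10.43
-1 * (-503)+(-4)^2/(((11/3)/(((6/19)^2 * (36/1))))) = 2059621/3971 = 518.67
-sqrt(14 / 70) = -sqrt(5) / 5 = -0.45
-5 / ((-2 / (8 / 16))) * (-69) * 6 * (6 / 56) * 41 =-127305 / 56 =-2273.30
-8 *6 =-48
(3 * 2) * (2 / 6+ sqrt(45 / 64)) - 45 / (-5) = 9 * sqrt(5) / 4+ 11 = 16.03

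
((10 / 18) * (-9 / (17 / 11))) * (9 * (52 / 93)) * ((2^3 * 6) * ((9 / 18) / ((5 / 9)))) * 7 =-2594592 / 527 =-4923.32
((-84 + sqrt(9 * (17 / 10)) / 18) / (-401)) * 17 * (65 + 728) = 1132404 / 401 - 13481 * sqrt(170) / 24060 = 2816.64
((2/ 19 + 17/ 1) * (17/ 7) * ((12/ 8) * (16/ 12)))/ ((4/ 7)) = 5525/ 38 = 145.39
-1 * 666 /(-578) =333 /289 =1.15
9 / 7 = 1.29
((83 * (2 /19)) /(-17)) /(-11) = 166 /3553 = 0.05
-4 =-4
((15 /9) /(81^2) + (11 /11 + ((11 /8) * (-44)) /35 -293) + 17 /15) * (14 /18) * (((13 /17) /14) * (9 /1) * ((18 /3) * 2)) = -61656751 /45927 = -1342.49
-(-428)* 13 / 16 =1391 / 4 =347.75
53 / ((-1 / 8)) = -424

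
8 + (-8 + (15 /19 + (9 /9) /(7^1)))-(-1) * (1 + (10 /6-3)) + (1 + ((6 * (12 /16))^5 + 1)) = 23593735 /12768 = 1847.88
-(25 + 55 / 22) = -55 / 2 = -27.50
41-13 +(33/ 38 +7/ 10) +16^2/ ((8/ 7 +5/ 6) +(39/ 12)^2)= 20005837/ 400235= 49.99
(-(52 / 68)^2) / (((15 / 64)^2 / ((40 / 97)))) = -5537792 / 1261485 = -4.39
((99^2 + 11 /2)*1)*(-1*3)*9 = -529551 /2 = -264775.50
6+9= 15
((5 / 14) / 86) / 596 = 5 / 717584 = 0.00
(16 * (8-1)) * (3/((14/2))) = 48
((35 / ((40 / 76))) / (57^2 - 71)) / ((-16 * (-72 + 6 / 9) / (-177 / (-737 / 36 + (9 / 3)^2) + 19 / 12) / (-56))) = -27151 / 1554496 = -0.02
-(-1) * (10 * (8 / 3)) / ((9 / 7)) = 560 / 27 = 20.74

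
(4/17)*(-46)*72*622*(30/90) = -2746752/17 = -161573.65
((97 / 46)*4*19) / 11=3686 / 253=14.57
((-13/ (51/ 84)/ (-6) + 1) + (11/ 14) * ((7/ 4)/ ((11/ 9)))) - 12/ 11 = 20657/ 4488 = 4.60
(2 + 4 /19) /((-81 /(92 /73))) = -1288 /37449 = -0.03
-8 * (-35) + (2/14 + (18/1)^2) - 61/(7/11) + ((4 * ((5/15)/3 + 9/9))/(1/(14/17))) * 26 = 646294/1071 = 603.45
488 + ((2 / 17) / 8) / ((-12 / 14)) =199097 / 408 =487.98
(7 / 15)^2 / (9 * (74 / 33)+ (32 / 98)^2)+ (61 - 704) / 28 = -38743063379 / 1687889700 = -22.95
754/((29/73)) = 1898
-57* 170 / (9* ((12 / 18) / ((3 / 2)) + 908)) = -4845 / 4088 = -1.19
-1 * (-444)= 444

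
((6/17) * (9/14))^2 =729/14161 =0.05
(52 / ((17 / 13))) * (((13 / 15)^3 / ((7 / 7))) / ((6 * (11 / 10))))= 1485172 / 378675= 3.92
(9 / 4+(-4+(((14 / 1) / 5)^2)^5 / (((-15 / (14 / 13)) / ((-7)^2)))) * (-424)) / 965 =336547999748428931 / 7350585937500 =45785.19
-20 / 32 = -5 / 8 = -0.62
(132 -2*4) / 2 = 62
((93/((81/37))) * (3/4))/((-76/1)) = -0.42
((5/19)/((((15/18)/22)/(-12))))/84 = -0.99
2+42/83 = 208/83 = 2.51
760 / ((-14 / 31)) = -11780 / 7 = -1682.86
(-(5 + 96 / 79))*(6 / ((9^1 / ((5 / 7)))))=-4910 / 1659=-2.96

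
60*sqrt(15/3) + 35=35 + 60*sqrt(5)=169.16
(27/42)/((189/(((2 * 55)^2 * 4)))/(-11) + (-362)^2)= 2395800/488374777877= 0.00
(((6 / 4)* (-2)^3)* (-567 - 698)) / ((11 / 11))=15180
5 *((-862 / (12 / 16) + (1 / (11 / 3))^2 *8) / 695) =-416992 / 50457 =-8.26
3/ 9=1/ 3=0.33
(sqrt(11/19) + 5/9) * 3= 5/3 + 3 * sqrt(209)/19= 3.95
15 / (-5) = -3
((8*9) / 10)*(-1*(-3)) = 108 / 5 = 21.60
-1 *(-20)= 20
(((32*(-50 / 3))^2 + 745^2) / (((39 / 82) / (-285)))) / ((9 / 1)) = -58855202750 / 1053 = -55892880.10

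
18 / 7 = 2.57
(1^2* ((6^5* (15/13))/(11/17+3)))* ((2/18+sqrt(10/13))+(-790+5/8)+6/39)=-1939170.50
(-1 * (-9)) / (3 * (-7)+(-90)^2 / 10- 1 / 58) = 522 / 45761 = 0.01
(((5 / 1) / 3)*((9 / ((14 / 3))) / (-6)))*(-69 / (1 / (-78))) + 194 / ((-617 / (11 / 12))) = -37361542 / 12957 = -2883.50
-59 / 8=-7.38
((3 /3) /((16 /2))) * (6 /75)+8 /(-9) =-791 /900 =-0.88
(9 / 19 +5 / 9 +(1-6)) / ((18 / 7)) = -4753 / 3078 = -1.54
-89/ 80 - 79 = -6409/ 80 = -80.11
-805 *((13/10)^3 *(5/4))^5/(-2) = 8240928775268611877/131072000000000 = 62873.30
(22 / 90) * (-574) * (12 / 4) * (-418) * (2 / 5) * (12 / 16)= 1319626 / 25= 52785.04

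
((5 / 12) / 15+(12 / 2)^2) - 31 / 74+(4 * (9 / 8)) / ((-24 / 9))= 180733 / 5328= 33.92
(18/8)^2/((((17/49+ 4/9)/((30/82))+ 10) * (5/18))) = 964467/643672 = 1.50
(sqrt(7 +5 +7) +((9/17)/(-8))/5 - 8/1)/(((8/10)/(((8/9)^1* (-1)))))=5449/612 - 10* sqrt(19)/9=4.06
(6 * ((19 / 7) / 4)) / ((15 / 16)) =152 / 35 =4.34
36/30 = 6/5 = 1.20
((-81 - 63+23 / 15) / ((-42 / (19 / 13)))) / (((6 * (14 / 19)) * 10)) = 771457 / 6879600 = 0.11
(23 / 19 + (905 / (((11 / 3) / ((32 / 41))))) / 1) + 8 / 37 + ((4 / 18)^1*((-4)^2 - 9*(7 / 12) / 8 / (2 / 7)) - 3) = 17724471673 / 91311264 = 194.11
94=94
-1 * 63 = -63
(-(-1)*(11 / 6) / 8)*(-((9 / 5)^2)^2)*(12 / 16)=-72171 / 40000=-1.80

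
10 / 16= 5 / 8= 0.62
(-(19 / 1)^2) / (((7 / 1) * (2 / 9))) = -3249 / 14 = -232.07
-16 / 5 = -3.20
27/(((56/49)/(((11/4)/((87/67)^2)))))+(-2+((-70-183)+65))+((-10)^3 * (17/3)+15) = -468521923/80736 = -5803.14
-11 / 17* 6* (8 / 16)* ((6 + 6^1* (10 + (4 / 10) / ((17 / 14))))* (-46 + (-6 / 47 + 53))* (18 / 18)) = -3622806 / 3995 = -906.84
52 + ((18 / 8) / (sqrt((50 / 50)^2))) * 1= 217 / 4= 54.25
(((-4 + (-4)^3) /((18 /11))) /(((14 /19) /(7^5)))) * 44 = -375353132 /9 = -41705903.56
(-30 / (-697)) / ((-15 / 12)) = -24 / 697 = -0.03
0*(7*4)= 0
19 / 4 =4.75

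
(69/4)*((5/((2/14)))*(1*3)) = 7245/4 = 1811.25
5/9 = 0.56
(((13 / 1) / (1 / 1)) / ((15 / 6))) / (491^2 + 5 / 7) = 91 / 4218930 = 0.00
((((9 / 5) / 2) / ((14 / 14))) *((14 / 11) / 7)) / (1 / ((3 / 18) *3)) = 9 / 110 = 0.08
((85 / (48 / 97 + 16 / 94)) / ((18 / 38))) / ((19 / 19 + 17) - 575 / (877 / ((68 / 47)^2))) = 14263871841005 / 879013990512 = 16.23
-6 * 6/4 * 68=-612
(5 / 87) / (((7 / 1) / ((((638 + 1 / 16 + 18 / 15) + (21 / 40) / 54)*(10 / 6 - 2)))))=-1.75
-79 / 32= -2.47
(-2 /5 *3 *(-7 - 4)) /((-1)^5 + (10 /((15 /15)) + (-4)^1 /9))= 1.54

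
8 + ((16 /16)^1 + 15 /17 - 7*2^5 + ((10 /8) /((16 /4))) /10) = -116463 /544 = -214.09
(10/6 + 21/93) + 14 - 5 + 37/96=33563/2976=11.28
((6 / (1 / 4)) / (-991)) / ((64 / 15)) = -45 / 7928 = -0.01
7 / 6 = 1.17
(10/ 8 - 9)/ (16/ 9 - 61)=279/ 2132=0.13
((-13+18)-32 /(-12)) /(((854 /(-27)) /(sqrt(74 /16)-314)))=32499 /427-207 *sqrt(74) /3416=75.59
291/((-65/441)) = -128331/65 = -1974.32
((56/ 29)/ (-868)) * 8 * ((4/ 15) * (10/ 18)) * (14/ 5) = -896/ 121365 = -0.01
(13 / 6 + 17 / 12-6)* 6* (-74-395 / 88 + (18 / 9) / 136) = 3404513 / 2992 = 1137.87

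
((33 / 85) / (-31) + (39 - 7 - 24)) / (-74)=-21047 / 194990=-0.11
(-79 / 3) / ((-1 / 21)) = 553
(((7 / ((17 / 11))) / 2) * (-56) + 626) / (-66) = -4243 / 561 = -7.56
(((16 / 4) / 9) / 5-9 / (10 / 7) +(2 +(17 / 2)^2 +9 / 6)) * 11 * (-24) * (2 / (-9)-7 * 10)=174036368 / 135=1289158.28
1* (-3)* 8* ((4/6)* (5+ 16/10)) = -528/5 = -105.60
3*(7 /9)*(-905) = -6335 /3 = -2111.67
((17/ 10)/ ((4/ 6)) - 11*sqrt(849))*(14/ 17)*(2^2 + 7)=231/ 10 - 1694*sqrt(849)/ 17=-2880.38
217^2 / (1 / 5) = 235445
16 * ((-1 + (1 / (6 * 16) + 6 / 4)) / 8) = 49 / 48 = 1.02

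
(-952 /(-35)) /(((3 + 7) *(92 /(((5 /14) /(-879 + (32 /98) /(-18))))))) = -1071 /89158810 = -0.00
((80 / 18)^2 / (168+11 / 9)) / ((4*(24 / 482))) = 24100 / 41121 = 0.59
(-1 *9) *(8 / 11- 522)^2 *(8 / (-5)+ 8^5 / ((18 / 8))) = -21545054261728 / 605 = -35611659936.74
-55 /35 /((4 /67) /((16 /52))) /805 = -737 /73255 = -0.01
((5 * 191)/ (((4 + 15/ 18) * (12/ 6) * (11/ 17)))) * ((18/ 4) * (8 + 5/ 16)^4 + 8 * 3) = 137311679228985/ 41811968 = 3284028.13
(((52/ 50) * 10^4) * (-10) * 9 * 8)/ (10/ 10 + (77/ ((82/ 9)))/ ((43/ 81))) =-442560.02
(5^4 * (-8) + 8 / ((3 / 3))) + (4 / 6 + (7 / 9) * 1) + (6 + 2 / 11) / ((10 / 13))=-2466347 / 495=-4982.52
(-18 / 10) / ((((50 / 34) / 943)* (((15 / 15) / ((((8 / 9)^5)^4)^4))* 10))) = -14162162647731139593774921117204863363615197175406523758823734506460993814528 / 1517184031447167543349351146040988551567156257285607769500890551990481413555625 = -0.01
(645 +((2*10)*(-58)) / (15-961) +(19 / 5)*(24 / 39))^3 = 7928360114982626391561 / 29061865743625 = 272809742.67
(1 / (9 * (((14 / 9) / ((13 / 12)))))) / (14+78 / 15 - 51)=-65 / 26712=-0.00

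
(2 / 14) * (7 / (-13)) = -1 / 13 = -0.08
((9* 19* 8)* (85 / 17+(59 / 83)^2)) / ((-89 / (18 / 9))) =-103765536 / 613121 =-169.24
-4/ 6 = -2/ 3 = -0.67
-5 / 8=-0.62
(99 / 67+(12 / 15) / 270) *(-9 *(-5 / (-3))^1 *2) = -133918 / 3015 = -44.42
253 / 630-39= -24317 / 630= -38.60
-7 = -7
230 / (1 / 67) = 15410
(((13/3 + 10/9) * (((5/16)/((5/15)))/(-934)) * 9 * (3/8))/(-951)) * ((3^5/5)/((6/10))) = 59535/37897984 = 0.00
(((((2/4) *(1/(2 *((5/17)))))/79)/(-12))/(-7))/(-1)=-17/132720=-0.00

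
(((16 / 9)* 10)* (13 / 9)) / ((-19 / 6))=-8.11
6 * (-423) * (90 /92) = -57105 /23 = -2482.83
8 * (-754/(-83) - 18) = -5920/83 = -71.33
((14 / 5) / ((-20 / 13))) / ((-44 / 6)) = 273 / 1100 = 0.25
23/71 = 0.32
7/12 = 0.58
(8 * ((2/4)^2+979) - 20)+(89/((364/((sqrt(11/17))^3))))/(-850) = 7814 - 979 * sqrt(187)/89416600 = 7814.00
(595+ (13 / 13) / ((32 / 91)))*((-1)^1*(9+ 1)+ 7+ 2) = -19131 / 32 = -597.84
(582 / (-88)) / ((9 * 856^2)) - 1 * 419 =-40526162785 / 96721152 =-419.00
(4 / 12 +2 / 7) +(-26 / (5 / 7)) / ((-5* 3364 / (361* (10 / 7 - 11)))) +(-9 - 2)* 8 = -83764801 / 883050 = -94.86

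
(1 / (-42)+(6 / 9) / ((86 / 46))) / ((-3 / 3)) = -601 / 1806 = -0.33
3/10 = 0.30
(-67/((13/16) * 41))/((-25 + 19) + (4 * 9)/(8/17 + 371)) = 1128280/3311529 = 0.34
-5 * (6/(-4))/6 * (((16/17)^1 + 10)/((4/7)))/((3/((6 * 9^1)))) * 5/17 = 146475/1156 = 126.71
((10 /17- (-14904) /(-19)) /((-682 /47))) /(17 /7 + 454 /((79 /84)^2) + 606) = 259923801221 /5397490197341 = 0.05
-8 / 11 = -0.73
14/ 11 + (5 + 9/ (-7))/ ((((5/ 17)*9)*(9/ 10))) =17662/ 6237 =2.83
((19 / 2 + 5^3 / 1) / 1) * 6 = 807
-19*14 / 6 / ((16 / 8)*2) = -133 / 12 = -11.08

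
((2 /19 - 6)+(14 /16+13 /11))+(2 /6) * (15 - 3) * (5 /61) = -357997 /101992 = -3.51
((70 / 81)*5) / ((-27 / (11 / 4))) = -1925 / 4374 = -0.44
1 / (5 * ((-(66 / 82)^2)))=-1681 / 5445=-0.31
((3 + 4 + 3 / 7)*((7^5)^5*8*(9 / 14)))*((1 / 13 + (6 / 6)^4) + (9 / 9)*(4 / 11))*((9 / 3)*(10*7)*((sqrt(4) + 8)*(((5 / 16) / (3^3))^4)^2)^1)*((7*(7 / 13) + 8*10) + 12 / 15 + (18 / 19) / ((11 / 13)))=44864638321535041050080871384765625 / 10490074300623567716352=4276865638489.15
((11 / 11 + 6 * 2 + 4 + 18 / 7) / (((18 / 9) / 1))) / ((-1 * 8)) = -137 / 112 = -1.22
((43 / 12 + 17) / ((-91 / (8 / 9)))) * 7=-1.41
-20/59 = -0.34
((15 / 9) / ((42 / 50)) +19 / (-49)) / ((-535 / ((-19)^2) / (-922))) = 234320768 / 235935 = 993.16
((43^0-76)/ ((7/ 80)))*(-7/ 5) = 1200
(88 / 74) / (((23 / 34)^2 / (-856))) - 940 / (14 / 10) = -2895.90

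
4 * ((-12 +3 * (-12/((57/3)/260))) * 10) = -383520/19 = -20185.26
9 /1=9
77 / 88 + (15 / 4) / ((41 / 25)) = 1037 / 328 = 3.16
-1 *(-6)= 6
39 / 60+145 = 2913 / 20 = 145.65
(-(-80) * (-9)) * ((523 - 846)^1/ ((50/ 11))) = 255816/ 5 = 51163.20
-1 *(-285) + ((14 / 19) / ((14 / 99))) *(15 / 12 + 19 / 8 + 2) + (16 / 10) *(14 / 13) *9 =3258591 / 9880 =329.82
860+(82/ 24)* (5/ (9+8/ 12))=861.77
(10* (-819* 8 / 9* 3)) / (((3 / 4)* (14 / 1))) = -2080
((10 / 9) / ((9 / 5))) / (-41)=-50 / 3321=-0.02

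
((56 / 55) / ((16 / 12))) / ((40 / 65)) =273 / 220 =1.24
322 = 322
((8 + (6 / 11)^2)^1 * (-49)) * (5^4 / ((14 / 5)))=-10981250 / 121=-90754.13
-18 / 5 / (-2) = 9 / 5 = 1.80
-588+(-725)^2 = 525037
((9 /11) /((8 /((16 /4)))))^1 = 9 /22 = 0.41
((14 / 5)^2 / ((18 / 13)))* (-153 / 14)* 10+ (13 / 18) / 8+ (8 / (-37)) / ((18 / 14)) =-16486907 / 26640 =-618.88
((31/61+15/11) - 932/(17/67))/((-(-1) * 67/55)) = -209392860/69479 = -3013.76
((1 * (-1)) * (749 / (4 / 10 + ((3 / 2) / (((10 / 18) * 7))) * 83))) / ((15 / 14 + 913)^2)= -10276280 / 371578721221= -0.00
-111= -111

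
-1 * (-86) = 86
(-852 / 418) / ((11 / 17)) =-7242 / 2299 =-3.15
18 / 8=9 / 4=2.25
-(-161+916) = -755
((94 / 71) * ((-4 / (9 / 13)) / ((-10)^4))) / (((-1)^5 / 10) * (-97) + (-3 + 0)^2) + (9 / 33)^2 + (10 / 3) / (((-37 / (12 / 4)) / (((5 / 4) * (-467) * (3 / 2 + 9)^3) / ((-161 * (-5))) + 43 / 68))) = 226.78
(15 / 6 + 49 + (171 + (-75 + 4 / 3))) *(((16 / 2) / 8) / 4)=893 / 24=37.21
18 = 18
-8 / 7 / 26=-4 / 91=-0.04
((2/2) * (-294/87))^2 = 9604/841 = 11.42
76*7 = 532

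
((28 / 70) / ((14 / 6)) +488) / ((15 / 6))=34172 / 175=195.27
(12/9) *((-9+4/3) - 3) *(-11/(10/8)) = 5632/45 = 125.16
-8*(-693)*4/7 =3168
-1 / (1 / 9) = -9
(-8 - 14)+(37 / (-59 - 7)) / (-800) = -1161563 / 52800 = -22.00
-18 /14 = -9 /7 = -1.29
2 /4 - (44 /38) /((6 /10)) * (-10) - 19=91 /114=0.80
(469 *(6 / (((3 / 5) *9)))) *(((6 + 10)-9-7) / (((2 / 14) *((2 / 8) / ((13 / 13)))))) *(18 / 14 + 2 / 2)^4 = 0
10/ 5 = 2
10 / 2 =5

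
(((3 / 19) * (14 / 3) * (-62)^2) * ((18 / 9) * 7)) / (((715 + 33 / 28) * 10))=5.54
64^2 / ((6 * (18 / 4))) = 4096 / 27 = 151.70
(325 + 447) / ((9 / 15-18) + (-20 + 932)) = 3860 / 4473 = 0.86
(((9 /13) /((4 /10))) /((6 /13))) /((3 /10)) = 25 /2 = 12.50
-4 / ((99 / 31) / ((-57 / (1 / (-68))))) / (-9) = 160208 / 297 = 539.42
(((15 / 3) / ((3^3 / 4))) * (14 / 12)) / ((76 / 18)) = 35 / 171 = 0.20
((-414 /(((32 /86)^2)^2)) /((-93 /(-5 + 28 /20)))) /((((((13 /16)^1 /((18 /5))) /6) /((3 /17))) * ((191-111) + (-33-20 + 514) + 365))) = -57323036367 /13241612800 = -4.33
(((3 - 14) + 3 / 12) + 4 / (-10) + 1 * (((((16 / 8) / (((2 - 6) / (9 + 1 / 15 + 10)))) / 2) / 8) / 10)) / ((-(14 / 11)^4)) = 393886823 / 92198400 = 4.27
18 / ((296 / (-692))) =-1557 / 37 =-42.08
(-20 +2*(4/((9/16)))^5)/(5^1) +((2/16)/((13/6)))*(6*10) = 27915220709/3838185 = 7273.03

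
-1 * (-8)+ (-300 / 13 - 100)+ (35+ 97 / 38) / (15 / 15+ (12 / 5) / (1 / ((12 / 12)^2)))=-104.03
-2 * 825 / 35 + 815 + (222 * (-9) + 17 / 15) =-129046 / 105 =-1229.01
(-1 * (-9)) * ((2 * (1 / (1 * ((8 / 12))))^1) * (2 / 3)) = 18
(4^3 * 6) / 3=128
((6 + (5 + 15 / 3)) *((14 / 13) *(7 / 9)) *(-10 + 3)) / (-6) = 5488 / 351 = 15.64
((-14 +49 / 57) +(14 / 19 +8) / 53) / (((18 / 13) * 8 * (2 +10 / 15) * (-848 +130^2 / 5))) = -509587 / 2937282048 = -0.00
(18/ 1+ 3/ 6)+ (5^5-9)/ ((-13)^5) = 18.49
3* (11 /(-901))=-33 /901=-0.04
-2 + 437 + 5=440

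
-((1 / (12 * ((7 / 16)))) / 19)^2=-16 / 159201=-0.00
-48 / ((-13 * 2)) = 24 / 13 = 1.85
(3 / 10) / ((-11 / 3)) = -0.08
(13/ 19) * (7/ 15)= 91/ 285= 0.32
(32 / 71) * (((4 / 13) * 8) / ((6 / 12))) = 2048 / 923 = 2.22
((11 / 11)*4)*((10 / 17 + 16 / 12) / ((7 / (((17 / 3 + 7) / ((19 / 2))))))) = 224 / 153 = 1.46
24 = 24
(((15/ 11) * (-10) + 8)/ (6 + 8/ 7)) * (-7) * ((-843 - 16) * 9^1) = -11743389/ 275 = -42703.23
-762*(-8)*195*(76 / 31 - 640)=-23493862080 / 31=-757866518.71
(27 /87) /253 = 0.00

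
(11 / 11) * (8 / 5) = 8 / 5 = 1.60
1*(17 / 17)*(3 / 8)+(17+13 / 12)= 443 / 24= 18.46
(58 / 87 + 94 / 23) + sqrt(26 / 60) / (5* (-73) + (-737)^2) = sqrt(390) / 16284120 + 328 / 69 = 4.75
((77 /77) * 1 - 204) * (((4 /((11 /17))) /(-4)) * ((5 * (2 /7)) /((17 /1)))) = 290 /11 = 26.36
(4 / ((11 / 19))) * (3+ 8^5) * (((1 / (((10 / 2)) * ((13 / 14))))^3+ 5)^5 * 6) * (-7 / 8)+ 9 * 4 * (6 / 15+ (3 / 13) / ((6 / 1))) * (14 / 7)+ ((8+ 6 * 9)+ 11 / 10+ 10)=-11721557328570970236452197975365466447 / 3124138977910812805175781250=-3751932104.00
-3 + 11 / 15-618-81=-10519 / 15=-701.27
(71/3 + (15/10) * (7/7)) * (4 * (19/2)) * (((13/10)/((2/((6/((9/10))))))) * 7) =261079/9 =29008.78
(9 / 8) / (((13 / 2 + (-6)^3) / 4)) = -9 / 419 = -0.02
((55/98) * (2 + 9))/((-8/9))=-5445/784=-6.95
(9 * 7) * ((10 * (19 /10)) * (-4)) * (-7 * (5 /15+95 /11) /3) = 1102304 /11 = 100209.45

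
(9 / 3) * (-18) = -54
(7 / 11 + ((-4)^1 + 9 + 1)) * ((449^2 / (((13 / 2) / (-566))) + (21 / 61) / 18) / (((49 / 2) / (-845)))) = 396329510182645 / 98637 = 4018061277.03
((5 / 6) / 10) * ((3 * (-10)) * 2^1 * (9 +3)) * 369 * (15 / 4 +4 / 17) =-1499985 / 17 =-88234.41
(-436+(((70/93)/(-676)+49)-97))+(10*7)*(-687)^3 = -22696989694.00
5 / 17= 0.29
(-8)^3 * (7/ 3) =-3584/ 3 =-1194.67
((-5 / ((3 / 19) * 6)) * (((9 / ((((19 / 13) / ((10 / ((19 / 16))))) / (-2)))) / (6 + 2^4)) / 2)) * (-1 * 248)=-644800 / 209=-3085.17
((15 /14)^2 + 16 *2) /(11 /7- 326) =-6497 /63588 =-0.10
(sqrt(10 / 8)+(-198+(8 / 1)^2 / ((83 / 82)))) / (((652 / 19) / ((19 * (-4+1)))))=6057219 / 27058-1083 * sqrt(5) / 1304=222.00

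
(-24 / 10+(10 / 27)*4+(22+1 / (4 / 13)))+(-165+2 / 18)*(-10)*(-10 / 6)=-163429 / 60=-2723.82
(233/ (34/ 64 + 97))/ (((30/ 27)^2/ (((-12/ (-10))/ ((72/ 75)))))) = 37746/ 15605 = 2.42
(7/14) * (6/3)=1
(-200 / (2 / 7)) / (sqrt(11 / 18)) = -2100 * sqrt(22) / 11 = -895.44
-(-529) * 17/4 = 8993/4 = 2248.25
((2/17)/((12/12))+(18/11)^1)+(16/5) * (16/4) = 13608/935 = 14.55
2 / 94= 1 / 47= 0.02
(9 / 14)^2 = 81 / 196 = 0.41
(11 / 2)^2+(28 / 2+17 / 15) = 2723 / 60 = 45.38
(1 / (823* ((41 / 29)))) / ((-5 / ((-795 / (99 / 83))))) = 127571 / 1113519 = 0.11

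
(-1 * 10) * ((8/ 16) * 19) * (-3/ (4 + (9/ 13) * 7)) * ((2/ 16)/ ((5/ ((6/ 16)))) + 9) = 2136303/ 7360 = 290.26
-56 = -56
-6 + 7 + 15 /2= 17 /2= 8.50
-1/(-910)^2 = -1/828100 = -0.00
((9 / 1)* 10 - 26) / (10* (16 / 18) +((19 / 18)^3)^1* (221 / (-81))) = 30233088 / 2683201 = 11.27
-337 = -337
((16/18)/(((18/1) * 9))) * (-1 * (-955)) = 3820/729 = 5.24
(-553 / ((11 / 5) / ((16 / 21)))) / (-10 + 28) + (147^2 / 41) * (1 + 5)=38377678 / 12177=3151.65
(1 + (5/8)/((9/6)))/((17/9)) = 3/4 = 0.75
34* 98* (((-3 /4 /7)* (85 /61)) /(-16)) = 30345 /976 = 31.09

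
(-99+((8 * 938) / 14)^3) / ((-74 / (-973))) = 149832811961 / 74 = 2024767729.20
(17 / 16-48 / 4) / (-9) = 1.22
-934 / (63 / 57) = -17746 / 21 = -845.05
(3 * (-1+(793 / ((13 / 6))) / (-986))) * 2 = -4056 / 493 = -8.23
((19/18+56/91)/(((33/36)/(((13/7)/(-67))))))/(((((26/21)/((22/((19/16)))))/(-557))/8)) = 55753472/16549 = 3368.99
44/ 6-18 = -32/ 3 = -10.67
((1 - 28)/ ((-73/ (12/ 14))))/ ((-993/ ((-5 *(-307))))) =-82890/ 169141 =-0.49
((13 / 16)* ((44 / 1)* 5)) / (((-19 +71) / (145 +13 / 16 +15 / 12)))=129415 / 256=505.53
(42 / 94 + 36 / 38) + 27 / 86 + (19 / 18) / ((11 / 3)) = 2529277 / 1267167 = 2.00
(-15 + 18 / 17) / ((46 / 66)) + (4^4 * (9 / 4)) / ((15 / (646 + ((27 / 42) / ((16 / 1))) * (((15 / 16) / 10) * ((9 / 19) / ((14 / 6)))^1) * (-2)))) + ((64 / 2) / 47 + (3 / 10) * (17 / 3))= 16964395232289 / 684359480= 24788.72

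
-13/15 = -0.87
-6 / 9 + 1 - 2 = -1.67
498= 498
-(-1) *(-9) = -9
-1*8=-8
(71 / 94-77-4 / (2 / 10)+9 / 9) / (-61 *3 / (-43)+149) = -384979 / 619460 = -0.62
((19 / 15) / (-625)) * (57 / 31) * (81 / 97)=-29241 / 9396875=-0.00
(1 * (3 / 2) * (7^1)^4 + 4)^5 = 19497434848597637051 / 32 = 609294839018676157.84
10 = 10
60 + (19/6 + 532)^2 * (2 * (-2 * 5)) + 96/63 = -360864359/63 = -5728005.70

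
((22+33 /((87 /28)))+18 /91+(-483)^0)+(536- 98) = 1245129 /2639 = 471.82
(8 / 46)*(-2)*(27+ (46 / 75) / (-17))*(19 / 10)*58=-151542632 / 146625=-1033.54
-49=-49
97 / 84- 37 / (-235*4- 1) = 94385 / 79044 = 1.19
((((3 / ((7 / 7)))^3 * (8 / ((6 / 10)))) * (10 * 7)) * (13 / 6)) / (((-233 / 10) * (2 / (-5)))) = 1365000 / 233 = 5858.37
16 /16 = 1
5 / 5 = 1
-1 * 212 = -212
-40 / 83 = -0.48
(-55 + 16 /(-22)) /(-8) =6.97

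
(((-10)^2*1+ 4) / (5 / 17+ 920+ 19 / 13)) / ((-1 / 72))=-413712 / 50927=-8.12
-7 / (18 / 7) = -49 / 18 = -2.72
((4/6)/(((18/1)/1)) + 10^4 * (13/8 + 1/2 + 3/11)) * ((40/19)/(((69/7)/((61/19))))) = 121631137880/7397973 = 16441.14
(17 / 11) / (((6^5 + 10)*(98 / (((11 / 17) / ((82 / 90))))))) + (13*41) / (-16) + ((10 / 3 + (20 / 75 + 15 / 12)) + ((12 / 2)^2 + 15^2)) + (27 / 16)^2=235.39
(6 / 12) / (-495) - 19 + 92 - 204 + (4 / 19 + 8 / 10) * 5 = -2369089 / 18810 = -125.95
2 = 2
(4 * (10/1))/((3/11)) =440/3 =146.67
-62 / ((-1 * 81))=62 / 81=0.77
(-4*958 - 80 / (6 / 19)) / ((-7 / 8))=98048 / 21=4668.95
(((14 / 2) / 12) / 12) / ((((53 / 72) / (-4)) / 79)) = -20.87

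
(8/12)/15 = 2/45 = 0.04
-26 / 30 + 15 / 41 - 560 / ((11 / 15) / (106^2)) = -58045179388 / 6765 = -8580218.68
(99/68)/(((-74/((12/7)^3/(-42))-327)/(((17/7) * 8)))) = 28512/292243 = 0.10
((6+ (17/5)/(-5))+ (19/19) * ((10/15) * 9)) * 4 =1132/25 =45.28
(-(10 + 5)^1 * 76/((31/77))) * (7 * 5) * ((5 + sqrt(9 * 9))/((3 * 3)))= -14337400/93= -154165.59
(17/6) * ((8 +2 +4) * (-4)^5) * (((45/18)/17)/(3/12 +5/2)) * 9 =-215040/11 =-19549.09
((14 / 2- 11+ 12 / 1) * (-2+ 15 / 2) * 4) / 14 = 88 / 7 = 12.57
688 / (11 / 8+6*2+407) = 5504 / 3363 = 1.64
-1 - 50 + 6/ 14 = -354/ 7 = -50.57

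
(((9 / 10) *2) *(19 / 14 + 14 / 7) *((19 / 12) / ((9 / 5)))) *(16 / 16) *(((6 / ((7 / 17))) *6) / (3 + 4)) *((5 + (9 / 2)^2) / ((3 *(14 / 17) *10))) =26065777 / 384160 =67.85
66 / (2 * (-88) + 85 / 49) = -3234 / 8539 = -0.38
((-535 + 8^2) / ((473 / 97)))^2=2087301969 / 223729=9329.60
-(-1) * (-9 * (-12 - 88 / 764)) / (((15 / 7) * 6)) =8099 / 955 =8.48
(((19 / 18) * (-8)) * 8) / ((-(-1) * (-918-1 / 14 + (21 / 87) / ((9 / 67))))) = 246848 / 3348067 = 0.07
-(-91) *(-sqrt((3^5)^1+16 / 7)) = -13 *sqrt(12019) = -1425.21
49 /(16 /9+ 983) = 441 /8863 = 0.05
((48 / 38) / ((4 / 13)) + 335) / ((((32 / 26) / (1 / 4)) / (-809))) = -55724.53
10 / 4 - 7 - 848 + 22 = -1661 / 2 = -830.50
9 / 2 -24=-39 / 2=-19.50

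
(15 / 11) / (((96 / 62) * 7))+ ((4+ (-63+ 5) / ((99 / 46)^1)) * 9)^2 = 578143913 / 13552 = 42661.15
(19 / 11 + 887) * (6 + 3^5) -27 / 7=17039271 / 77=221289.23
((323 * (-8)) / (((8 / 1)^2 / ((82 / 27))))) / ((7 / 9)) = -13243 / 84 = -157.65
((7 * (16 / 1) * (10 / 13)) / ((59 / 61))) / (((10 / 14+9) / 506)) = 60497360 / 13039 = 4639.72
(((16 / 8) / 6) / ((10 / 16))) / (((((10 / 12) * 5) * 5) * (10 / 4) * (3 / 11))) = 352 / 9375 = 0.04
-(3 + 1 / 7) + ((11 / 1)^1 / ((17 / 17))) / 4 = -11 / 28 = -0.39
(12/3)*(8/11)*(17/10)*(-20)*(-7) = 7616/11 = 692.36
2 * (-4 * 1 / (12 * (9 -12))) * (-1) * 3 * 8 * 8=-128 / 3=-42.67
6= 6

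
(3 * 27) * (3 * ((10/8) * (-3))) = -3645/4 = -911.25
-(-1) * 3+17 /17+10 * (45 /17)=518 /17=30.47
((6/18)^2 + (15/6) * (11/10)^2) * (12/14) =1129/420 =2.69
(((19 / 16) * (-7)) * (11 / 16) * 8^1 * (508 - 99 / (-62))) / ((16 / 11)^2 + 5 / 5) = -5593041685 / 747968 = -7477.65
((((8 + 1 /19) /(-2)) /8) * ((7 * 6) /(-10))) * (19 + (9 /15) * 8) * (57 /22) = 1147041 /8800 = 130.35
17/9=1.89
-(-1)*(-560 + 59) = -501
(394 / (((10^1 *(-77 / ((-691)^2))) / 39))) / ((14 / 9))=-33016378707 / 5390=-6125487.70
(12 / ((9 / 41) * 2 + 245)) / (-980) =-123 / 2465435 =-0.00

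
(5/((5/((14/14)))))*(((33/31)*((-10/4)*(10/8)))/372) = -0.01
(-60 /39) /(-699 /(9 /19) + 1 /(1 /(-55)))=0.00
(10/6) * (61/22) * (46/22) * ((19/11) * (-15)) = -666425/2662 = -250.35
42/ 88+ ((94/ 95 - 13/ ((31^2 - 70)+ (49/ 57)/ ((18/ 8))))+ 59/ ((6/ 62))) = 3504325659767/ 5734278660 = 611.12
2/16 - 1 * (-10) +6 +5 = 169/8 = 21.12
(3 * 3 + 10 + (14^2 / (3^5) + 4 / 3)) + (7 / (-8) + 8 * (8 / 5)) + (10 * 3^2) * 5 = 4695391 / 9720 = 483.06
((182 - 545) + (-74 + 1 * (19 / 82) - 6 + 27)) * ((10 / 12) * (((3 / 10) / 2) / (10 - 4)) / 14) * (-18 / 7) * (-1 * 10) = -511395 / 32144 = -15.91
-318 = -318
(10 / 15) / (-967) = -0.00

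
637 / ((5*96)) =637 / 480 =1.33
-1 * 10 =-10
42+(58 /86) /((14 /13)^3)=5019377 /117992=42.54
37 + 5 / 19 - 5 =613 / 19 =32.26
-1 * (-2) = 2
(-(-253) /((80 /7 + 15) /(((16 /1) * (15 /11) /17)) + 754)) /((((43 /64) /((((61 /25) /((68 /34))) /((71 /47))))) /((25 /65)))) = 7798973952 /51647891035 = 0.15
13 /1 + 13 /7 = 104 /7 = 14.86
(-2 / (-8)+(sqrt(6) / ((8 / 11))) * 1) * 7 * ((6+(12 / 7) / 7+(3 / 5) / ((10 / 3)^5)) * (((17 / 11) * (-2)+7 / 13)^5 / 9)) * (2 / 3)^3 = -35250445102152617 * sqrt(6) / 164387688585120 -35250445102152617 / 904132287218160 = -564.24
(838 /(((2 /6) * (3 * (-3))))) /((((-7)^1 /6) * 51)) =1676 /357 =4.69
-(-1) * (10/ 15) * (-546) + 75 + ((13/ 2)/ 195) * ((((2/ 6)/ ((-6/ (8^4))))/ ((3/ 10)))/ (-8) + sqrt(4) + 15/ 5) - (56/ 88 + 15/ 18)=-255844/ 891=-287.14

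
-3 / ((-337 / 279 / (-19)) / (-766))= 12181698 / 337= 36147.47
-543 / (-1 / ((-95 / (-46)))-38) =51585 / 3656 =14.11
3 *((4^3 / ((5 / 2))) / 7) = 384 / 35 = 10.97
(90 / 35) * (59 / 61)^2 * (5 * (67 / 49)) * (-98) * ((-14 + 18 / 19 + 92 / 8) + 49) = -37845745290 / 494893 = -76472.58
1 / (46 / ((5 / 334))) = 5 / 15364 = 0.00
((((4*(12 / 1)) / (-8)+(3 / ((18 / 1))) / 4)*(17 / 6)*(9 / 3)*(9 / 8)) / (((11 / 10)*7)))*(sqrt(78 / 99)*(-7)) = 1105*sqrt(858) / 704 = 45.98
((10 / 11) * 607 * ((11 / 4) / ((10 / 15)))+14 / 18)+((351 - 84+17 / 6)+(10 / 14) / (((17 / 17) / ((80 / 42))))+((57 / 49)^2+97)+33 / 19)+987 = 5970214213 / 1642284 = 3635.31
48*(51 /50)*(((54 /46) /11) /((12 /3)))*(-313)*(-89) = 230154534 /6325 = 36388.07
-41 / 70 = -0.59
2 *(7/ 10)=7/ 5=1.40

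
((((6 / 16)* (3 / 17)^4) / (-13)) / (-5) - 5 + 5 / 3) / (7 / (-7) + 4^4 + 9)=-434308471 / 34397288640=-0.01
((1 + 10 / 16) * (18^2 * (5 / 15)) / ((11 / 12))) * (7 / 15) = 4914 / 55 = 89.35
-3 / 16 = -0.19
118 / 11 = 10.73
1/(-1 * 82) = -1/82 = -0.01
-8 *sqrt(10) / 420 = -2 *sqrt(10) / 105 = -0.06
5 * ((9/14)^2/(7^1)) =405/1372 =0.30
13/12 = 1.08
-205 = -205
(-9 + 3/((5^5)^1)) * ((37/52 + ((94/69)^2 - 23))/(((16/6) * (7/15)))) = 71127948147/481390000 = 147.76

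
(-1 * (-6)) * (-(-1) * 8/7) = 48/7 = 6.86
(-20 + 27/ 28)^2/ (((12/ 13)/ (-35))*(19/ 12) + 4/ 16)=18465785/ 10612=1740.09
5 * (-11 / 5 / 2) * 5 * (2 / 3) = -55 / 3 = -18.33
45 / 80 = 0.56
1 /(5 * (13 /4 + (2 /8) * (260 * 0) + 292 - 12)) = 4 /5665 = 0.00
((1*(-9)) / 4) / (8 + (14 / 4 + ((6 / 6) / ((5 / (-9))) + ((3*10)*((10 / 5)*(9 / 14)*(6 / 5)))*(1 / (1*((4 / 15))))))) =-315 / 25658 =-0.01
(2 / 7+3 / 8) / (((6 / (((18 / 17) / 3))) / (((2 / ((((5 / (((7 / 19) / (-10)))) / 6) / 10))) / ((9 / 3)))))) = -37 / 3230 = -0.01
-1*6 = -6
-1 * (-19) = 19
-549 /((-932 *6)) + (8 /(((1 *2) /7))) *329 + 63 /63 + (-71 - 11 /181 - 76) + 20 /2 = 3062109803 /337384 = 9076.04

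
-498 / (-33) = 166 / 11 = 15.09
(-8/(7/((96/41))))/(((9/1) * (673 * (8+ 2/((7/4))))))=-4/82779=-0.00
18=18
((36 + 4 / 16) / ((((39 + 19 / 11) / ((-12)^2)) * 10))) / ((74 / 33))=94743 / 16576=5.72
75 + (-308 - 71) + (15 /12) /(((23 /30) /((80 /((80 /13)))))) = -13009 /46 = -282.80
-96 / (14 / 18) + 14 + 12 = -682 / 7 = -97.43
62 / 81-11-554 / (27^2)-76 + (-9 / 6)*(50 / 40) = -518287 / 5832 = -88.87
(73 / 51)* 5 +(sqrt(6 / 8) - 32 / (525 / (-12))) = sqrt(3) / 2 +70403 / 8925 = 8.75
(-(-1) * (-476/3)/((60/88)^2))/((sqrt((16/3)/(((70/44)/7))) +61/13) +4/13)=-230384/207 +921536 * sqrt(330)/15525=-34.67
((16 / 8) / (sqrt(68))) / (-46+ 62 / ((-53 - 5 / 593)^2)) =-15937038 *sqrt(17) / 12456785683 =-0.01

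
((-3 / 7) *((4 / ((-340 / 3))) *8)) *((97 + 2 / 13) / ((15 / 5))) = 30312 / 7735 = 3.92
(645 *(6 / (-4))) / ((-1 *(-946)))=-45 / 44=-1.02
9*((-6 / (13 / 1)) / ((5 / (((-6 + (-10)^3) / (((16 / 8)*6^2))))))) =1509 / 130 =11.61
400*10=4000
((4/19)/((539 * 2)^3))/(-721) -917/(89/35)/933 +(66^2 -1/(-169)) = 262236678618154886572847/60206518148654263386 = 4355.62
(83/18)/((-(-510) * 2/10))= 83/1836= 0.05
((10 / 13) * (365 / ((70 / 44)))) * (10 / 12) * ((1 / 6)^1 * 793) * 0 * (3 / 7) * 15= 0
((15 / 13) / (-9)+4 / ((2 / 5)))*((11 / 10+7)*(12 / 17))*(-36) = -449064 / 221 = -2031.96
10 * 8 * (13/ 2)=520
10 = 10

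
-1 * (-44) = 44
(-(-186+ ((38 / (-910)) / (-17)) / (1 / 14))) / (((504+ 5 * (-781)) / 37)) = -42476 / 20995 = -2.02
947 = 947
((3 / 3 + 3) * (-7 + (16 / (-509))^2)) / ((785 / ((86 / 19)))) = -623778984 / 3864193115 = -0.16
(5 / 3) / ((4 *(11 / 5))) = 25 / 132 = 0.19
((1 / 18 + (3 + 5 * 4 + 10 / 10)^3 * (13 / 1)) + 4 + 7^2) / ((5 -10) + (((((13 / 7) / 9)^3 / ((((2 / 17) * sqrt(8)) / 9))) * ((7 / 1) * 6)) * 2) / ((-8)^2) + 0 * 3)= -12887981667348480 / 357072431399 -568491623315616 * sqrt(2) / 357072431399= -38345.02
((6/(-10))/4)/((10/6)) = -9/100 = -0.09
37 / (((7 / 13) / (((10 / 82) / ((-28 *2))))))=-2405 / 16072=-0.15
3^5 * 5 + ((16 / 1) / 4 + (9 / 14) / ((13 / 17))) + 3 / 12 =444113 / 364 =1220.09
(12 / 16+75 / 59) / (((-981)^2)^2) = 53 / 24285414651084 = 0.00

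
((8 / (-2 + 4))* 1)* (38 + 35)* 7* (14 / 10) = 14308 / 5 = 2861.60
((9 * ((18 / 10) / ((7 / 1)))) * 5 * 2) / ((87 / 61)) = 3294 / 203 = 16.23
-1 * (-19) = 19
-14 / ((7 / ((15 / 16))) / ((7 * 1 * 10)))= -525 / 4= -131.25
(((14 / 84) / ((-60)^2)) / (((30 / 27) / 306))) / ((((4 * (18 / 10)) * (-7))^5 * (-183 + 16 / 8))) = 425 / 1962049692008448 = 0.00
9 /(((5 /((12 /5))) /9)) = 972 /25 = 38.88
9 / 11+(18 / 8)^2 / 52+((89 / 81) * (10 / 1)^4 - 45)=10943.57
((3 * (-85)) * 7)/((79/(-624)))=1113840/79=14099.24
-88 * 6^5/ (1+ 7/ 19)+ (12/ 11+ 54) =-71500218/ 143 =-500001.52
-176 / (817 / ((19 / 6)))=-88 / 129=-0.68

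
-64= -64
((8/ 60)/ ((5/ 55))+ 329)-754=-6353/ 15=-423.53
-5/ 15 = -1/ 3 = -0.33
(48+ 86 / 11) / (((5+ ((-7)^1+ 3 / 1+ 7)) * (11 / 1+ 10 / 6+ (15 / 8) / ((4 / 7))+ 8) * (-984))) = -307 / 1036849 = -0.00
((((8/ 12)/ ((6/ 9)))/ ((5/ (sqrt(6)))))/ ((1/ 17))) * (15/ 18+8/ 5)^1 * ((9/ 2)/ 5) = 3723 * sqrt(6)/ 500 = 18.24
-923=-923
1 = 1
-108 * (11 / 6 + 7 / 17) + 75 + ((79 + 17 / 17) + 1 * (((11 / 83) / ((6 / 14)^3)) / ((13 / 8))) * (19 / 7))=-41927995 / 495261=-84.66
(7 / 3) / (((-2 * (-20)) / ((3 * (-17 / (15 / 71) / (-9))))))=8449 / 5400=1.56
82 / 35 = 2.34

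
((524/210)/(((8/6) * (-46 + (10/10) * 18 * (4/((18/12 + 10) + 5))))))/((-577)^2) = -1441/10673703740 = -0.00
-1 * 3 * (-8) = 24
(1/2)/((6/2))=0.17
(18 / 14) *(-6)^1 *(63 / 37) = -486 / 37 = -13.14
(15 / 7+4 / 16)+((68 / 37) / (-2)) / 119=353 / 148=2.39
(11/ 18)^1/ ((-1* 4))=-11/ 72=-0.15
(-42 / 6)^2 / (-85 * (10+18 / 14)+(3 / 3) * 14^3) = 343 / 12493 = 0.03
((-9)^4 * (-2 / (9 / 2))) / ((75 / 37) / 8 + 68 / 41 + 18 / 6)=-35388576 / 59611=-593.66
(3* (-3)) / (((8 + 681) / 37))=-333 / 689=-0.48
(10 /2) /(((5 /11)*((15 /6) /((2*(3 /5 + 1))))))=352 /25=14.08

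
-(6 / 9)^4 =-16 / 81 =-0.20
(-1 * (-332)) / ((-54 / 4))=-664 / 27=-24.59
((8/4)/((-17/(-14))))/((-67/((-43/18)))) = 602/10251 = 0.06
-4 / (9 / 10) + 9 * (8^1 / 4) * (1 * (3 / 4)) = 163 / 18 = 9.06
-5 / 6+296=1771 / 6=295.17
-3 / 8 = -0.38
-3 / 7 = -0.43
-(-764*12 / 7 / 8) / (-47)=-1146 / 329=-3.48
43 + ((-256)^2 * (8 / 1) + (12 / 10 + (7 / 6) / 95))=298869361 / 570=524332.21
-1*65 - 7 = -72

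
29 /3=9.67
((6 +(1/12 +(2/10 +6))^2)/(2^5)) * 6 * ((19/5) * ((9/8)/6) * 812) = 631502753/128000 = 4933.62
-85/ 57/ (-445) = 17/ 5073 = 0.00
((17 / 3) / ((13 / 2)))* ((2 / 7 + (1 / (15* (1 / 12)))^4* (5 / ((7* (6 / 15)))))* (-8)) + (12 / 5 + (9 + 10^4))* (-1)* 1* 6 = -410015246 / 6825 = -60075.49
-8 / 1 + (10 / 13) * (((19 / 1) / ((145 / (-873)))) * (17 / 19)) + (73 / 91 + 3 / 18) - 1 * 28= -1801327 / 15834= -113.76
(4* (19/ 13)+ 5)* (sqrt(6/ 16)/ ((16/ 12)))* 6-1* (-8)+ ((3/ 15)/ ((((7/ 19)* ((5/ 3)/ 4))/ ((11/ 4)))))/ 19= 38.08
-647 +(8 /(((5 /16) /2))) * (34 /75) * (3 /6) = -238273 /375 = -635.39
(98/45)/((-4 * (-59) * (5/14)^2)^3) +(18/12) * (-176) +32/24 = -37930922532898/144407109375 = -262.67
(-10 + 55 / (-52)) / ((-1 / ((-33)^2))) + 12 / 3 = 626383 / 52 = 12045.83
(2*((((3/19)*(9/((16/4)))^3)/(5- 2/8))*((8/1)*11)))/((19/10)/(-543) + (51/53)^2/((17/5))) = 366938293590/1480309019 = 247.88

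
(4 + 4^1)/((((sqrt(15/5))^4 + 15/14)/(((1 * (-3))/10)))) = -0.24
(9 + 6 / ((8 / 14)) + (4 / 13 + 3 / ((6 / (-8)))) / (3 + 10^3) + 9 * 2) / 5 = 7.50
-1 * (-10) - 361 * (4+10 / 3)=-7912 / 3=-2637.33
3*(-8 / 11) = -24 / 11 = -2.18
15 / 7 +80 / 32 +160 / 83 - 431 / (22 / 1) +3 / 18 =-492887 / 38346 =-12.85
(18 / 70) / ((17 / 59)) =531 / 595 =0.89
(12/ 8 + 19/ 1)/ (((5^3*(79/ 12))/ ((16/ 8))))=492/ 9875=0.05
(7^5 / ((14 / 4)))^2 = 23059204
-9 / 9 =-1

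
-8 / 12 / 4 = -1 / 6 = -0.17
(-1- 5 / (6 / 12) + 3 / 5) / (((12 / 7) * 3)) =-91 / 45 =-2.02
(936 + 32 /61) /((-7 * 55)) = -57128 /23485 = -2.43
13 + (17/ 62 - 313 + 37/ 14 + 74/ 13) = -822013/ 2821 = -291.39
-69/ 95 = -0.73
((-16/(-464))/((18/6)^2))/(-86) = -0.00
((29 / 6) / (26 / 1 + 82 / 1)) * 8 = 29 / 81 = 0.36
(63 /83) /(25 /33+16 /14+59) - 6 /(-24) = 76616 /291911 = 0.26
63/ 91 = 0.69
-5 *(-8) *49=1960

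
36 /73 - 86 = -6242 /73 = -85.51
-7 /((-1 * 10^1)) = 7 /10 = 0.70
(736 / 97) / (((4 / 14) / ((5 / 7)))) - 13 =579 / 97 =5.97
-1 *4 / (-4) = 1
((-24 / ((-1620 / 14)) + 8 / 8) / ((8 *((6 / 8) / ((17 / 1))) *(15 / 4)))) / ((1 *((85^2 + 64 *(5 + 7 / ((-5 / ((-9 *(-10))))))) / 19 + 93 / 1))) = 52649 / 3790800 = 0.01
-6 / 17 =-0.35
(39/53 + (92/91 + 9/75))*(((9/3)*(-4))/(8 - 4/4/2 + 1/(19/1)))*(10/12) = -17107144/6921005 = -2.47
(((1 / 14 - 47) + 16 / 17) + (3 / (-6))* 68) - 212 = -69493 / 238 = -291.99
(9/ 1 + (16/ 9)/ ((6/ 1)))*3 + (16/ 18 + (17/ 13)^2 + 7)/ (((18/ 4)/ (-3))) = 98057/ 4563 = 21.49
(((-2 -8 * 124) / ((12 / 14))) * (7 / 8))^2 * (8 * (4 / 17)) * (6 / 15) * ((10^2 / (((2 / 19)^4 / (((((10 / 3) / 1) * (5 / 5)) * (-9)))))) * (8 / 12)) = -1932232354837225 / 153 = -12628969639458.99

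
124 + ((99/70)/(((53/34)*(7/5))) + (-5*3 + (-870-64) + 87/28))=-8531091/10388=-821.24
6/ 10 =3/ 5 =0.60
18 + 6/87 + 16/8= 582/29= 20.07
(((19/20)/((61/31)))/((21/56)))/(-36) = -589/16470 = -0.04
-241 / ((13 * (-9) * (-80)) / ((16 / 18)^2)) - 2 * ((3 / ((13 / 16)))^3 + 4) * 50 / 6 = -7252497916 / 8008065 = -905.65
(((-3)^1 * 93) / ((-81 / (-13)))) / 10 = -403 / 90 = -4.48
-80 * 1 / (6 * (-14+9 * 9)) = -40 / 201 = -0.20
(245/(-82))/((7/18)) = -315/41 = -7.68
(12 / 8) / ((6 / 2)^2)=1 / 6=0.17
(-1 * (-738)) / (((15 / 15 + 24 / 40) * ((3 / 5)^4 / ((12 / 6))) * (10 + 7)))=128125 / 306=418.71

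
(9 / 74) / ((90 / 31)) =31 / 740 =0.04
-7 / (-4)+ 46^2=8471 / 4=2117.75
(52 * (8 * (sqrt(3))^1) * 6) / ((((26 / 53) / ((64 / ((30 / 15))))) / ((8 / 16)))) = 81408 * sqrt(3) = 141002.79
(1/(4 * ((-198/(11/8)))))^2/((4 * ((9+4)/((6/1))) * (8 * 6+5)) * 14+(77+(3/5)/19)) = 95/205114318848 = 0.00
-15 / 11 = -1.36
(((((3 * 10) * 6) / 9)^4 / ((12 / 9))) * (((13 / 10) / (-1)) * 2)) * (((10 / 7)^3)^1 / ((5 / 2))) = -124800000 / 343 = -363848.40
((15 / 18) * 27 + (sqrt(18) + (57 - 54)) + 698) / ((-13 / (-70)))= 210 * sqrt(2) / 13 + 50645 / 13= 3918.61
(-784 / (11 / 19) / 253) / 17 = -14896 / 47311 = -0.31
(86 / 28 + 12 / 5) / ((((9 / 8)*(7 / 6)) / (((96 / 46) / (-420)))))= -12256 / 591675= -0.02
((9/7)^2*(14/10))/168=27/1960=0.01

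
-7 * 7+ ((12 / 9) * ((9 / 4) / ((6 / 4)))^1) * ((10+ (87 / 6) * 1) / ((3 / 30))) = 441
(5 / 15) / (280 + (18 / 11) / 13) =143 / 120174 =0.00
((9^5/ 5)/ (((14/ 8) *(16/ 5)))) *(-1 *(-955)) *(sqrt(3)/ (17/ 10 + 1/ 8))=563917950 *sqrt(3)/ 511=1911417.89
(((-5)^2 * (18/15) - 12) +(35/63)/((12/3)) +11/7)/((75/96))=39736/1575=25.23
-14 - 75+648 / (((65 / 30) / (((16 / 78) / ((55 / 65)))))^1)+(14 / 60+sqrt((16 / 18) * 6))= -69769 / 4290+4 * sqrt(3) / 3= -13.95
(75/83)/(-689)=-75/57187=-0.00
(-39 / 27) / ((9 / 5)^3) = -1625 / 6561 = -0.25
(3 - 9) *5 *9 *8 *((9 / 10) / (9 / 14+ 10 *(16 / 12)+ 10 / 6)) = -9072 / 73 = -124.27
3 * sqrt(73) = 25.63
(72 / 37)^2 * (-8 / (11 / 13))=-539136 / 15059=-35.80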